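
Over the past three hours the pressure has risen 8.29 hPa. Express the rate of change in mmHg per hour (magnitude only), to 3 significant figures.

8.29 hPa / 3 h × 0.750062 mmHg/hPa = 2.07 mmHg/h.

2.07 mmHg per hour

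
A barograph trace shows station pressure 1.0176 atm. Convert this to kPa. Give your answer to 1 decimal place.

103.1 kPa

1 atm = 101.325 kPa, so 1.0176 × 101.325 = 103.1 kPa.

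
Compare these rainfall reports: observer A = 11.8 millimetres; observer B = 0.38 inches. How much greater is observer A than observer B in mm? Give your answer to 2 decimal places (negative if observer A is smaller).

2.15 mm

observer B: 0.38 in = 9.6520 mm.
Difference: 11.8000 − 9.6520 = 2.15 mm.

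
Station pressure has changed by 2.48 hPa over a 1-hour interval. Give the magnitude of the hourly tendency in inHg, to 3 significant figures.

0.0732 inHg per hour

2.48 hPa / 1 h × 0.02953 inHg/hPa = 0.0732 inHg/h.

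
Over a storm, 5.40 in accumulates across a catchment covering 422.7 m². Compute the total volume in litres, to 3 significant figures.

Depth: 5.40 in × 25.4 = 137.16 mm.
1 mm over 1 m² is 1 L, so volume = 137.16 × 422.7 = 57977.532 L ≈ 58000 L.

58000 litres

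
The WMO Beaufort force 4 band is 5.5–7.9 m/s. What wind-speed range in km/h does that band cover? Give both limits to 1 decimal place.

19.8 to 28.4 km/h

5.5–7.9 m/s × 3.6 = 19.8–28.4 km/h.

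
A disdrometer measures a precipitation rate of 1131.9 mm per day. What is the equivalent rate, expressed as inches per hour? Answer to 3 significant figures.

1131.9 mm/day × 0.0393701 in/mm × 0.0416667 day/hour = 1.86 in/hour.

1.86 in/hour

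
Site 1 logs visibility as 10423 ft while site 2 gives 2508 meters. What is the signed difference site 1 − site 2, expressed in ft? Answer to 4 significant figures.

site 2: 2508 m = 8228.35 ft.
Difference: 10423.00 − 8228.35 = 2195 ft.

2195 ft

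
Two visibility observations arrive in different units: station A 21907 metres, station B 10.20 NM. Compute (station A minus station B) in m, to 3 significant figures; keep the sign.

station B: 10.20 nmi = 18890.40 m.
Difference: 21907.00 − 18890.40 = 3020 m.

3020 m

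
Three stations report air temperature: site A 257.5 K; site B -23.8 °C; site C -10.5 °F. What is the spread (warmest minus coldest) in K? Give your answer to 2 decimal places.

8.15 K

site A: 257.5 K = -15.650 °C.
site C: -10.5 °F = -23.611 °C.
Spread: (-15.650) − (-23.800) = 8.150 °C.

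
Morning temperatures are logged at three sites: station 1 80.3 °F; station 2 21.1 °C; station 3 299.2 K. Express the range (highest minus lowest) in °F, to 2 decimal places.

10.32 °F

station 1: 80.3 °F = 26.833 °C.
station 3: 299.2 K = 26.050 °C.
Spread: 26.833 − 21.100 = 5.733 °C = 10.32 °F.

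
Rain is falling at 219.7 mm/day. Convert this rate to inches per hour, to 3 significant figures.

219.7 mm/day × 0.0393701 in/mm × 0.0416667 day/hour = 0.360 in/hour.

0.360 in/hour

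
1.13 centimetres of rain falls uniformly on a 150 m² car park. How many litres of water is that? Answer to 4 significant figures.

Depth: 1.13 cm × 10 = 11.3 mm.
1 mm over 1 m² is 1 L, so volume = 11.3 × 150 = 1695 L.

1695 litres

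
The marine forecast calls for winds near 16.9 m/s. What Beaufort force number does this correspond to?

Beaufort force 7

16.9 m/s lies in the Beaufort 7 band (near gale, 13.9–17.1 m/s).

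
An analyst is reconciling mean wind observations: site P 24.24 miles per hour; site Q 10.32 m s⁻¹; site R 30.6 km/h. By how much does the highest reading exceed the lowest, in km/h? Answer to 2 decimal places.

8.41 km/h

site P: 24.24 mph = 39.0105 km/h.
site Q: 10.32 m/s = 37.1520 km/h.
Spread: 39.0105 − 30.6000 = 8.41 km/h.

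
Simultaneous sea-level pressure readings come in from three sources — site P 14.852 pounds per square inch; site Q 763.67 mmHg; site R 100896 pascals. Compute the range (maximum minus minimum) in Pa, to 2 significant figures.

1500 Pa

site P: 14.852 psi = 102400.94 Pa.
site Q: 763.67 mmHg = 101814.31 Pa.
Spread: 102400.94 − 100896.00 = 1500 Pa.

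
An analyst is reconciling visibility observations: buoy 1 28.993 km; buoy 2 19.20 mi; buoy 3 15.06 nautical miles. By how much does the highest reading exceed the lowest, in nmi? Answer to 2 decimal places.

1.62 nmi

buoy 1: 28.993 km = 15.6550 nmi.
buoy 2: 19.20 SM = 16.6843 nmi.
Spread: 16.6843 − 15.0600 = 1.62 nmi.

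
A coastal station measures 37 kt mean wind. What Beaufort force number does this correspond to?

Beaufort force 8

37 kt lies in the Beaufort 8 band (gale, 34–40 kt).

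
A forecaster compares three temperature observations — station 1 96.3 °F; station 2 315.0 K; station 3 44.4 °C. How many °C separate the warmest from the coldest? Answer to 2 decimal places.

station 1: 96.3 °F = 35.722 °C.
station 2: 315.0 K = 41.850 °C.
Spread: 44.400 − 35.722 = 8.678 °C.

8.68 °C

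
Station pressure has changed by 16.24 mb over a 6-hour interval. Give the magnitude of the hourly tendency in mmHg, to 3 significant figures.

16.24 mb / 6 h × 0.750062 mmHg/mb = 2.03 mmHg/h.

2.03 mmHg per hour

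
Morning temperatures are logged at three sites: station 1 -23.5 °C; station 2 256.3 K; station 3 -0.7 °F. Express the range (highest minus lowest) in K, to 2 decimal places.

station 2: 256.3 K = -16.850 °C.
station 3: -0.7 °F = -18.167 °C.
Spread: (-16.850) − (-23.500) = 6.650 °C.

6.65 K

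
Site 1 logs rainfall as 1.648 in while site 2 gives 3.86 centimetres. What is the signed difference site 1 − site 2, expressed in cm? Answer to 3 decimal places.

site 1: 1.648 in = 4.18592 cm.
Difference: 4.18592 − 3.86000 = 0.326 cm.

0.326 cm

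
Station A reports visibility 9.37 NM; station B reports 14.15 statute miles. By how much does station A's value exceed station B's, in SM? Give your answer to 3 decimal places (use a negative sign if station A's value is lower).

-3.367 SM

station A: 9.37 nmi = 10.78280 SM.
Difference: 10.78280 − 14.15000 = -3.367 SM.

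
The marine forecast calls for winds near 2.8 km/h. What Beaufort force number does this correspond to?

Beaufort force 1

2.8 km/h = 0.8 m/s, which is Beaufort 1 (light air, 0.3–1.5 m/s).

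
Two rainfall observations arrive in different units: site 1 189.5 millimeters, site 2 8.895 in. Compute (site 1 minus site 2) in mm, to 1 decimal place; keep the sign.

site 2: 8.895 in = 225.933 mm.
Difference: 189.500 − 225.933 = -36.4 mm.

-36.4 mm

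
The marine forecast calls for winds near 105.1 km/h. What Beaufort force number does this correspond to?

Beaufort force 11

105.1 km/h = 29.2 m/s, which is Beaufort 11 (violent storm, 28.5–32.6 m/s).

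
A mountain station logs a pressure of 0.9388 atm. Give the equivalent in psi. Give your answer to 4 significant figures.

1 atm = 14.6959 psi, so 0.9388 × 14.6959 = 13.80 psi.

13.80 psi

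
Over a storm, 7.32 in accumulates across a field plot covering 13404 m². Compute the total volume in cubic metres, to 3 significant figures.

Depth: 7.32 in × 25.4 = 185.928 mm.
1 mm over 1 m² is 1 L, so volume = 185.928 × 13404 = 2492178.9 L = 2490 m³.

2490 cubic metres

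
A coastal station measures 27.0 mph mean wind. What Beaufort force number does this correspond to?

Beaufort force 6

27.0 mph = 12.1 m/s, which is Beaufort 6 (strong breeze, 10.8–13.8 m/s).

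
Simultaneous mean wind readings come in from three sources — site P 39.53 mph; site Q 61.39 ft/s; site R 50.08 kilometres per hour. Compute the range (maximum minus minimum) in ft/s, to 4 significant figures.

15.75 ft/s

site P: 39.53 mph = 57.9773 ft/s.
site R: 50.08 km/h = 45.6401 ft/s.
Spread: 61.3900 − 45.6401 = 15.75 ft/s.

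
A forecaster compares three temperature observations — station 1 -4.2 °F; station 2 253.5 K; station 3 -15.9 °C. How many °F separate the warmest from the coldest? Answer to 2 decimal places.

station 1: -4.2 °F = -20.111 °C.
station 2: 253.5 K = -19.650 °C.
Spread: (-15.900) − (-20.111) = 4.211 °C = 7.58 °F.

7.58 °F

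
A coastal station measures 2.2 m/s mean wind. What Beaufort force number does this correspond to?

Beaufort force 2

2.2 m/s lies in the Beaufort 2 band (light breeze, 1.6–3.3 m/s).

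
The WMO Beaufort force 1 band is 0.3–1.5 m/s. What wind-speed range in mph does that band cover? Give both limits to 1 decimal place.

0.7 to 3.4 mph

0.3–1.5 m/s × 2.237 = 0.7–3.4 mph.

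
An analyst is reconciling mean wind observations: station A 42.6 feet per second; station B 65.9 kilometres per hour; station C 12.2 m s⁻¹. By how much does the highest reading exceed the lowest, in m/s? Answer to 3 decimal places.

6.106 m/s

station A: 42.6 ft/s = 12.98448 m/s.
station B: 65.9 km/h = 18.30556 m/s.
Spread: 18.30556 − 12.20000 = 6.106 m/s.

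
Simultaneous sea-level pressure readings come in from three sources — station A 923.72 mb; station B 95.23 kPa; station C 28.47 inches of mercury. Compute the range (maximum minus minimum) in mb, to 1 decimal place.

40.4 mb

station B: 95.23 kPa = 952.300 mb.
station C: 28.47 inHg = 964.105 mb.
Spread: 964.105 − 923.720 = 40.4 mb.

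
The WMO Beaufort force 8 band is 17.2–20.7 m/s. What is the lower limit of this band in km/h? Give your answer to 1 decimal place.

61.9 km/h

17.2–20.7 m/s × 3.6 = 61.9–74.5 km/h.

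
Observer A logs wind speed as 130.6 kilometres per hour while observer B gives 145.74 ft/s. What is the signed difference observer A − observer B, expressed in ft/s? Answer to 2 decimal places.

-26.72 ft/s

observer A: 130.6 km/h = 119.0216 ft/s.
Difference: 119.0216 − 145.7400 = -26.72 ft/s.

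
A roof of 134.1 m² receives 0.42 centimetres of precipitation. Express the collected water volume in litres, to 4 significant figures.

563.2 litres

Depth: 0.42 cm × 10 = 4.2 mm.
1 mm over 1 m² is 1 L, so volume = 4.2 × 134.1 = 563.22 L ≈ 563.2 L.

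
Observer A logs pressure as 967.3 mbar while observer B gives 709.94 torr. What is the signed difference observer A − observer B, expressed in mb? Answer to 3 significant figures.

20.8 mb

observer B: 709.94 mmHg = 946.509 mb.
Difference: 967.300 − 946.509 = 20.8 mb.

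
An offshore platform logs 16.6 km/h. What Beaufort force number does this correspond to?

16.6 km/h = 4.6 m/s, which is Beaufort 3 (gentle breeze, 3.4–5.4 m/s).

Beaufort force 3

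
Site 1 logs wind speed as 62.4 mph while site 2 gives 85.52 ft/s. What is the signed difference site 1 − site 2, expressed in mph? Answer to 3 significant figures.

site 2: 85.52 ft/s = 58.3091 mph.
Difference: 62.4000 − 58.3091 = 4.09 mph.

4.09 mph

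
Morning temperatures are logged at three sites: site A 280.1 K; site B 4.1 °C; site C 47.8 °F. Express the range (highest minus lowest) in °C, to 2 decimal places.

site A: 280.1 K = 6.950 °C.
site C: 47.8 °F = 8.778 °C.
Spread: 8.778 − 4.100 = 4.678 °C.

4.68 °C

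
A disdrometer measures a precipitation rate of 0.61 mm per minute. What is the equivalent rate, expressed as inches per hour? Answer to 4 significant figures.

1.441 in/hour

0.61 mm/minute × 0.0393701 in/mm × 60 minute/hour = 1.441 in/hour.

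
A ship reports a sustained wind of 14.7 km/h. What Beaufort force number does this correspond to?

14.7 km/h = 4.1 m/s, which is Beaufort 3 (gentle breeze, 3.4–5.4 m/s).

Beaufort force 3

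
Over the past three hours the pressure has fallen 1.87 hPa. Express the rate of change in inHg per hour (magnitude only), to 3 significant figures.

0.0184 inHg per hour

1.87 hPa / 3 h × 0.02953 inHg/hPa = 0.0184 inHg/h.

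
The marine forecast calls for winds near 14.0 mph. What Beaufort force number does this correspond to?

14.0 mph = 6.3 m/s, which is Beaufort 4 (moderate breeze, 5.5–7.9 m/s).

Beaufort force 4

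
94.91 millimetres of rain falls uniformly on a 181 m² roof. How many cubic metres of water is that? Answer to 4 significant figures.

1 mm over 1 m² is 1 L, so volume = 94.91 × 181 = 17178.71 L = 17.18 m³.

17.18 cubic metres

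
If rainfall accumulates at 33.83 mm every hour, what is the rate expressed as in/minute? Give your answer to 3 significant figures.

33.83 mm/hour × 0.0393701 in/mm × 0.0166667 hour/minute = 0.0222 in/minute.

0.0222 in/minute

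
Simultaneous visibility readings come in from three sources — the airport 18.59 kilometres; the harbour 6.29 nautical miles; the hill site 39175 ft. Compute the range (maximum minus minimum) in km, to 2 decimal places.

the harbour: 6.29 nmi = 11.6491 km.
the hill site: 39175 ft = 11.9405 km.
Spread: 18.5900 − 11.6491 = 6.94 km.

6.94 km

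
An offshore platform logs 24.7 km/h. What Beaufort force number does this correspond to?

Beaufort force 4

24.7 km/h = 6.9 m/s, which is Beaufort 4 (moderate breeze, 5.5–7.9 m/s).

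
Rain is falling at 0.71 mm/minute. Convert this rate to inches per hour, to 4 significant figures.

0.71 mm/minute × 0.0393701 in/mm × 60 minute/hour = 1.677 in/hour.

1.677 in/hour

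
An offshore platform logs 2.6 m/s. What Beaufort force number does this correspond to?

Beaufort force 2

2.6 m/s lies in the Beaufort 2 band (light breeze, 1.6–3.3 m/s).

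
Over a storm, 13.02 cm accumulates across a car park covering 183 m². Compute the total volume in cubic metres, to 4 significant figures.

Depth: 13.02 cm × 10 = 130.2 mm.
1 mm over 1 m² is 1 L, so volume = 130.2 × 183 = 23826.6 L = 23.83 m³.

23.83 cubic metres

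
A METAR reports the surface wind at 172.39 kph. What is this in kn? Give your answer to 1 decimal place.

1 km/h = 0.539957 kt, so 172.39 × 0.539957 = 93.1 kt.

93.1 kt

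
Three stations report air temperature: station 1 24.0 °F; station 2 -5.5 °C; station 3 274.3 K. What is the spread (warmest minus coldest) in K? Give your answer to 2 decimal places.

station 1: 24.0 °F = -4.444 °C.
station 3: 274.3 K = 1.150 °C.
Spread: 1.150 − (-5.500) = 6.650 °C.

6.65 K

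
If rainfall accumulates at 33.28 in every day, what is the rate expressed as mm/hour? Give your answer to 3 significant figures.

33.28 in/day × 25.4 mm/in × 0.0416667 day/hour = 35.2 mm/hour.

35.2 mm/hour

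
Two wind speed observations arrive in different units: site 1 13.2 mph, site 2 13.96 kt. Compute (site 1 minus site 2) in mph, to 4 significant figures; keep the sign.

site 2: 13.96 kt = 16.06488 mph.
Difference: 13.20000 − 16.06488 = -2.865 mph.

-2.865 mph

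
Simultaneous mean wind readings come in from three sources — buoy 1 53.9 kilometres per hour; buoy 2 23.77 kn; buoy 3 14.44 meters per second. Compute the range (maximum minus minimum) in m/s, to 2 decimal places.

2.74 m/s

buoy 1: 53.9 km/h = 14.9722 m/s.
buoy 2: 23.77 kt = 12.2283 m/s.
Spread: 14.9722 − 12.2283 = 2.74 m/s.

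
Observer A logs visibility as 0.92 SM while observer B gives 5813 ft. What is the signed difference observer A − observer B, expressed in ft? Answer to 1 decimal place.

-955.4 ft

observer A: 0.92 SM = 4857.600 ft.
Difference: 4857.600 − 5813.000 = -955.4 ft.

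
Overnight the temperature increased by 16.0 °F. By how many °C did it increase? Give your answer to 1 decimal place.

For a temperature change the 32° offset cancels: Δ°C = 16.0 × 0.5556 = 8.9 °C.

8.9 °C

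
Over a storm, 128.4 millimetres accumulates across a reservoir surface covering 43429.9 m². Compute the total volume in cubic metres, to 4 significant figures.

5576 cubic metres

1 mm over 1 m² is 1 L, so volume = 128.4 × 43429.9 = 5576399.2 L = 5576 m³.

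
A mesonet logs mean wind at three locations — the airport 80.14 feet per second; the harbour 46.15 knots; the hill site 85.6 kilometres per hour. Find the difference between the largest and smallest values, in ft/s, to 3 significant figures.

the harbour: 46.15 kt = 77.8924 ft/s.
the hill site: 85.6 km/h = 78.0111 ft/s.
Spread: 80.1400 − 77.8924 = 2.25 ft/s.

2.25 ft/s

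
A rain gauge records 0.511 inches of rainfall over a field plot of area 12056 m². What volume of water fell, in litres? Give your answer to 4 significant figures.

Depth: 0.511 in × 25.4 = 12.9794 mm.
1 mm over 1 m² is 1 L, so volume = 12.9794 × 12056 = 156479.65 L ≈ 156500 L.

156500 litres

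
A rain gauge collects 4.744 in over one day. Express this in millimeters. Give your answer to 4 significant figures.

120.5 mm

1 in = 25.4 mm, so 4.744 × 25.4 = 120.5 mm.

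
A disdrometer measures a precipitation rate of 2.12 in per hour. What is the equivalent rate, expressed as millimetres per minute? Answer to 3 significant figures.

2.12 in/hour × 25.4 mm/in × 0.0166667 hour/minute = 0.897 mm/minute.

0.897 mm/minute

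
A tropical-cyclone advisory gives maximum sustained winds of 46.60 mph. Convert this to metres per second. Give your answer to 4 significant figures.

1 mph = 0.44704 m/s, so 46.60 × 0.44704 = 20.83 m/s.

20.83 m/s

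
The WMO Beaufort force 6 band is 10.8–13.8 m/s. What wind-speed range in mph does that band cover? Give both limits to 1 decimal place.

24.2 to 30.9 mph

10.8–13.8 m/s × 2.237 = 24.2–30.9 mph.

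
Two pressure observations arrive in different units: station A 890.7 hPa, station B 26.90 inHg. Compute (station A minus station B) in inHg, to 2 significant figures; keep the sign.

station A: 890.7 hPa = 26.3024 inHg.
Difference: 26.3024 − 26.9000 = -0.60 inHg.

-0.60 inHg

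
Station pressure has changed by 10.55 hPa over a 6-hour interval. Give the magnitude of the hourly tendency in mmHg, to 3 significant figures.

10.55 hPa / 6 h × 0.750062 mmHg/hPa = 1.32 mmHg/h.

1.32 mmHg per hour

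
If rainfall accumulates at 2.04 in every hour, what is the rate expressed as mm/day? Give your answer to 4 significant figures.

2.04 in/hour × 25.4 mm/in × 24 hour/day = 1244 mm/day.

1244 mm/day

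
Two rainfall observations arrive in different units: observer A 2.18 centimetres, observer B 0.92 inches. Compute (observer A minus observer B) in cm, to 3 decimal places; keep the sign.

observer B: 0.92 in = 2.33680 cm.
Difference: 2.18000 − 2.33680 = -0.157 cm.

-0.157 cm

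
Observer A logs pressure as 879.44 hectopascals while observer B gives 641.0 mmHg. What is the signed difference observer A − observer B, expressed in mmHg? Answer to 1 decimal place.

observer A: 879.44 hPa = 659.634 mmHg.
Difference: 659.634 − 641.000 = 18.6 mmHg.

18.6 mmHg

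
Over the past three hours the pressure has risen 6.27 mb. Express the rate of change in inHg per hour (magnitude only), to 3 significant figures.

0.0617 inHg per hour

6.27 mb / 3 h × 0.02953 inHg/mb = 0.0617 inHg/h.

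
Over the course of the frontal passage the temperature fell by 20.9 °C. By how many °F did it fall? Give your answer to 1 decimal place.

37.6 °F

A change of 1 °C equals a change of 1.8 °F: Δ°F = 20.9 × 1.8 = 37.6 °F.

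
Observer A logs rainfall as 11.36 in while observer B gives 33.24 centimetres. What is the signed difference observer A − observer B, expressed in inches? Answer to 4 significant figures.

observer B: 33.24 cm = 13.08661 in.
Difference: 11.36000 − 13.08661 = -1.727 in.

-1.727 in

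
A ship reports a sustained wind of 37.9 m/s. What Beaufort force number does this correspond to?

37.9 m/s lies in the Beaufort 12 band (hurricane force, ≥32.7 m/s).

Beaufort force 12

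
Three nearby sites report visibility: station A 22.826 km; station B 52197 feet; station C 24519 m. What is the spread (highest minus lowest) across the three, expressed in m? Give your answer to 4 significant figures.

station A: 22.826 km = 22826.00 m.
station B: 52197 ft = 15909.65 m.
Spread: 24519.00 − 15909.65 = 8609 m.

8609 m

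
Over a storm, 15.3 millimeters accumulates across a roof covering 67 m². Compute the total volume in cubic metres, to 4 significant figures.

1.025 cubic metres

1 mm over 1 m² is 1 L, so volume = 15.3 × 67 = 1025.1 L = 1.025 m³.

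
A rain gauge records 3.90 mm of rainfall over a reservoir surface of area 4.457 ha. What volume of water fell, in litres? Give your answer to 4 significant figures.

173800 litres

Area: 4.457 ha = 44570 m².
1 mm over 1 m² is 1 L, so volume = 3.9 × 44570 = 173823 L ≈ 173800 L.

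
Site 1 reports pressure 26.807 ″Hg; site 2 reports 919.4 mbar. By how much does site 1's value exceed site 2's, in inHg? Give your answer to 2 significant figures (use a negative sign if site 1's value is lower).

-0.34 inHg

site 2: 919.4 mb = 27.1499 inHg.
Difference: 26.8070 − 27.1499 = -0.34 inHg.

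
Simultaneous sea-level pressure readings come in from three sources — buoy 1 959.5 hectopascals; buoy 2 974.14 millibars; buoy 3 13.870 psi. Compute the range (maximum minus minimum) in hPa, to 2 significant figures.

18 hPa

buoy 2: 974.14 mb = 974.14 hPa.
buoy 3: 13.870 psi = 956.30 hPa.
Spread: 974.14 − 956.30 = 18 hPa.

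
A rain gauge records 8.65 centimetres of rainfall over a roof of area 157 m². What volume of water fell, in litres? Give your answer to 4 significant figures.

Depth: 8.65 cm × 10 = 86.5 mm.
1 mm over 1 m² is 1 L, so volume = 86.5 × 157 = 13580.5 L ≈ 13580 L.

13580 litres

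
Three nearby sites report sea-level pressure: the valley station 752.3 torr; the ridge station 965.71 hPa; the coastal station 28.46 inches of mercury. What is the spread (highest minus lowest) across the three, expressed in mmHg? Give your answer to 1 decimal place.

the ridge station: 965.71 hPa = 724.342 mmHg.
the coastal station: 28.46 inHg = 722.884 mmHg.
Spread: 752.300 − 722.884 = 29.4 mmHg.

29.4 mmHg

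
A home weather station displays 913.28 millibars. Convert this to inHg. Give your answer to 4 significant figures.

26.97 inHg

1 mb = 0.02953 inHg, so 913.28 × 0.02953 = 26.97 inHg.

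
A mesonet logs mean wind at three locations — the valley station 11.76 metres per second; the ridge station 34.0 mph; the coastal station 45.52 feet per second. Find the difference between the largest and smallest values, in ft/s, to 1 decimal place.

11.3 ft/s

the valley station: 11.76 m/s = 38.583 ft/s.
the ridge station: 34.0 mph = 49.867 ft/s.
Spread: 49.867 − 38.583 = 11.3 ft/s.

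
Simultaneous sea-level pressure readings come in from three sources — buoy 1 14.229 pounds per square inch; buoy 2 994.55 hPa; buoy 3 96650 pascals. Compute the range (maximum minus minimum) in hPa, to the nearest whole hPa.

buoy 1: 14.229 psi = 981.06 hPa.
buoy 3: 96650 Pa = 966.50 hPa.
Spread: 994.55 − 966.50 = 28 hPa.

28 hPa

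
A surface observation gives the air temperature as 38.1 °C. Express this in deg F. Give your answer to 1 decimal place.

100.6 °F

°F = °C × 9/5 + 32 = 38.1 × 1.8 + 32 = 100.6 °F.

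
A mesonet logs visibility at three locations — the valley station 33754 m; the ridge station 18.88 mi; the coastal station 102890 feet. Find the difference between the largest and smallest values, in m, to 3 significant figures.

3370 m

the ridge station: 18.88 SM = 30384.41 m.
the coastal station: 102890 ft = 31360.87 m.
Spread: 33754.00 − 30384.41 = 3370 m.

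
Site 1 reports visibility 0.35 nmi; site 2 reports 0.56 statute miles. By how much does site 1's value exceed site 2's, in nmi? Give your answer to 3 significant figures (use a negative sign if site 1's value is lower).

-0.137 nmi

site 2: 0.56 SM = 0.48663 nmi.
Difference: 0.35000 − 0.48663 = -0.137 nmi.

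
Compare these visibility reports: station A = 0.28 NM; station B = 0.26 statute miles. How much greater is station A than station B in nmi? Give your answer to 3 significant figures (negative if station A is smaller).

station B: 0.26 SM = 0.225934 nmi.
Difference: 0.280000 − 0.225934 = 0.0541 nmi.

0.0541 nmi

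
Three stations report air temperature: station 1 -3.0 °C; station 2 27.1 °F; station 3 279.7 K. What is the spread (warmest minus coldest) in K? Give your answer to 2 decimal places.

station 2: 27.1 °F = -2.722 °C.
station 3: 279.7 K = 6.550 °C.
Spread: 6.550 − (-3.000) = 9.550 °C.

9.55 K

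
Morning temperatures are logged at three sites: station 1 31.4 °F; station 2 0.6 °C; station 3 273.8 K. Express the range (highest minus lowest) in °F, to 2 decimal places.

1.77 °F

station 1: 31.4 °F = -0.333 °C.
station 3: 273.8 K = 0.650 °C.
Spread: 0.650 − (-0.333) = 0.983 °C = 1.77 °F.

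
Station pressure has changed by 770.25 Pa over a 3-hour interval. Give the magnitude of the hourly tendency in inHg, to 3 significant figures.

770.25 Pa / 3 h × 0.0002953 inHg/Pa = 0.0758 inHg/h.

0.0758 inHg per hour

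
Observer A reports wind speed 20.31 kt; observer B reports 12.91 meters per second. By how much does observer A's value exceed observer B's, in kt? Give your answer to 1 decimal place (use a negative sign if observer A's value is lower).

observer B: 12.91 m/s = 25.095 kt.
Difference: 20.310 − 25.095 = -4.8 kt.

-4.8 kt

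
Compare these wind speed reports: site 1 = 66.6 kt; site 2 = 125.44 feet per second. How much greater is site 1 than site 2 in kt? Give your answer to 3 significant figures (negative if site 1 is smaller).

site 2: 125.44 ft/s = 74.3212 kt.
Difference: 66.6000 − 74.3212 = -7.72 kt.

-7.72 kt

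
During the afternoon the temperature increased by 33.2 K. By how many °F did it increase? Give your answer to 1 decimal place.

59.8 °F

A change of 1 °C equals a change of 1.8 °F: Δ°F = 33.2 × 1.8 = 59.8 °F.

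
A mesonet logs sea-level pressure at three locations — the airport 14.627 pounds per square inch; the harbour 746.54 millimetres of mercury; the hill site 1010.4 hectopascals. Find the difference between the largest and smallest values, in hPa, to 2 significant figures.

the airport: 14.627 psi = 1008.50 hPa.
the harbour: 746.54 mmHg = 995.30 hPa.
Spread: 1010.40 − 995.30 = 15 hPa.

15 hPa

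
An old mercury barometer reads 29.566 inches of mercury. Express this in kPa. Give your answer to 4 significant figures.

1 inHg = 3.38639 kPa, so 29.566 × 3.38639 = 100.1 kPa.

100.1 kPa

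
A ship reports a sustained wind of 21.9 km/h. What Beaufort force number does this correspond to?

21.9 km/h = 6.1 m/s, which is Beaufort 4 (moderate breeze, 5.5–7.9 m/s).

Beaufort force 4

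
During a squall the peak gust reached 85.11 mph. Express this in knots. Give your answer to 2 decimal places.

1 mph = 0.868976 kt, so 85.11 × 0.868976 = 73.96 kt.

73.96 kt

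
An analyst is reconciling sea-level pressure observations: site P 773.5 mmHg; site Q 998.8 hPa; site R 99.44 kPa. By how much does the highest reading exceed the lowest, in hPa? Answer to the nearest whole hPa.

37 hPa

site P: 773.5 mmHg = 1031.25 hPa.
site R: 99.44 kPa = 994.40 hPa.
Spread: 1031.25 − 994.40 = 37 hPa.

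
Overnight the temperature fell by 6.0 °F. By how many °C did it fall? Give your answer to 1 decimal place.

3.3 °C

Converting a difference, only the 9/5 scale factor applies: Δ°C = 6.0 × 0.5556 = 3.3 °C.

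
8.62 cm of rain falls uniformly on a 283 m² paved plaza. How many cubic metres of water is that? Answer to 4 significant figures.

Depth: 8.62 cm × 10 = 86.2 mm.
1 mm over 1 m² is 1 L, so volume = 86.2 × 283 = 24394.6 L = 24.39 m³.

24.39 cubic metres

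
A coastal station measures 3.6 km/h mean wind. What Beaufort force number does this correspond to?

3.6 km/h = 1.0 m/s, which is Beaufort 1 (light air, 0.3–1.5 m/s).

Beaufort force 1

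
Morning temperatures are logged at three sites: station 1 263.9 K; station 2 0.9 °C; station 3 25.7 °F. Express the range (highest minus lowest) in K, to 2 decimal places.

station 1: 263.9 K = -9.250 °C.
station 3: 25.7 °F = -3.500 °C.
Spread: 0.900 − (-9.250) = 10.150 °C.

10.15 K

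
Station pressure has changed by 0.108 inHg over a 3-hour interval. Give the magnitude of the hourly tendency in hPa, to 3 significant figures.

0.108 inHg / 3 h × 33.8639 hPa/inHg = 1.22 hPa/h.

1.22 hPa per hour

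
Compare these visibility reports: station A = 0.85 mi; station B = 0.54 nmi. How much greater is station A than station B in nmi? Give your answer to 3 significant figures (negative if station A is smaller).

0.199 nmi

station A: 0.85 SM = 0.73863 nmi.
Difference: 0.73863 − 0.54000 = 0.199 nmi.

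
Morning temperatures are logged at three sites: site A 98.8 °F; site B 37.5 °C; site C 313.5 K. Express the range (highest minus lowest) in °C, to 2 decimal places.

site A: 98.8 °F = 37.111 °C.
site C: 313.5 K = 40.350 °C.
Spread: 40.350 − 37.111 = 3.239 °C.

3.24 °C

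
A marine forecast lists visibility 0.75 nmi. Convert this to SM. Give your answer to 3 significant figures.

0.863 SM

1 nmi = 1.15078 SM, so 0.75 × 1.15078 = 0.863 SM.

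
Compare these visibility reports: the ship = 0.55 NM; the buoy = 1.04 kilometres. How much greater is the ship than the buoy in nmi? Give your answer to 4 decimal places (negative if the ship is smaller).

-0.0116 nmi

the buoy: 1.04 km = 0.561555 nmi.
Difference: 0.550000 − 0.561555 = -0.0116 nmi.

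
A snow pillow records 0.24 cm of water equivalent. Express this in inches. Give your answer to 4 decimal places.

0.0945 in

1 cm = 0.393701 in, so 0.24 × 0.393701 = 0.0945 in.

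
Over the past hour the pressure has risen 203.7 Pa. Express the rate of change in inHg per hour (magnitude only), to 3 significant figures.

0.0602 inHg per hour

203.7 Pa / 1 h × 0.0002953 inHg/Pa = 0.0602 inHg/h.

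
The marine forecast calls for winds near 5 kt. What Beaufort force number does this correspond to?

Beaufort force 2

5 kt lies in the Beaufort 2 band (light breeze, 4–6 kt).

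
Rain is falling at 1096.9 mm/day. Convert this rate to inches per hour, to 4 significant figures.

1096.9 mm/day × 0.0393701 in/mm × 0.0416667 day/hour = 1.799 in/hour.

1.799 in/hour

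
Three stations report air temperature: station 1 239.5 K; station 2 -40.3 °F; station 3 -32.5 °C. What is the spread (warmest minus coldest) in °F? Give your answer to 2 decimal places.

13.80 °F

station 1: 239.5 K = -33.650 °C.
station 2: -40.3 °F = -40.167 °C.
Spread: (-32.500) − (-40.167) = 7.667 °C = 13.80 °F.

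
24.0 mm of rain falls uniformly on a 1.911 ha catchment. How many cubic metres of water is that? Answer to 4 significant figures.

458.6 cubic metres

Area: 1.911 ha = 19110 m².
1 mm over 1 m² is 1 L, so volume = 24 × 19110 = 458640 L = 458.6 m³.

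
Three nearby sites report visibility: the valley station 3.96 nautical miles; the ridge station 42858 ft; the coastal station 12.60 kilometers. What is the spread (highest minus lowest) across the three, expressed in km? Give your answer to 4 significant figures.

the valley station: 3.96 nmi = 7.33392 km.
the ridge station: 42858 ft = 13.06312 km.
Spread: 13.06312 − 7.33392 = 5.729 km.

5.729 km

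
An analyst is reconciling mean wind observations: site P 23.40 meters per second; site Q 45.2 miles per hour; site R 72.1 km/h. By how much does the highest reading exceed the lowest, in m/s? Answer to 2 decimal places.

site Q: 45.2 mph = 20.2062 m/s.
site R: 72.1 km/h = 20.0278 m/s.
Spread: 23.4000 − 20.0278 = 3.37 m/s.

3.37 m/s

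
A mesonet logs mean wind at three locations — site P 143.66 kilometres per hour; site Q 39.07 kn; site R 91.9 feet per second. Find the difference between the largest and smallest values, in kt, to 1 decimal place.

38.5 kt

site P: 143.66 km/h = 77.570 kt.
site R: 91.9 ft/s = 54.449 kt.
Spread: 77.570 − 39.070 = 38.5 kt.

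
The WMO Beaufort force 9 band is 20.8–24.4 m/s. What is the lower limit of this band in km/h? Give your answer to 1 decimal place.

74.9 km/h

20.8–24.4 m/s × 3.6 = 74.9–87.8 km/h.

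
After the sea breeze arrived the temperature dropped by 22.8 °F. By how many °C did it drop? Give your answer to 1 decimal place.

12.7 °C

For a temperature change the 32° offset cancels: Δ°C = 22.8 × 0.5556 = 12.7 °C.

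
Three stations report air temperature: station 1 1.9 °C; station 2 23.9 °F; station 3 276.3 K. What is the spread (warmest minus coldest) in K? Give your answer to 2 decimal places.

station 2: 23.9 °F = -4.500 °C.
station 3: 276.3 K = 3.150 °C.
Spread: 3.150 − (-4.500) = 7.650 °C.

7.65 K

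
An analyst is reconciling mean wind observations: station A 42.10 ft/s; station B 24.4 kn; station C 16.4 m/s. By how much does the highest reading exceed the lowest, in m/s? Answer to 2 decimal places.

3.85 m/s

station A: 42.10 ft/s = 12.8321 m/s.
station B: 24.4 kt = 12.5524 m/s.
Spread: 16.4000 − 12.5524 = 3.85 m/s.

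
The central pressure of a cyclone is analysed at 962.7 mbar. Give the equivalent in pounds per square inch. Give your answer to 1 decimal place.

1 mb = 0.0145038 psi, so 962.7 × 0.0145038 = 14.0 psi.

14.0 psi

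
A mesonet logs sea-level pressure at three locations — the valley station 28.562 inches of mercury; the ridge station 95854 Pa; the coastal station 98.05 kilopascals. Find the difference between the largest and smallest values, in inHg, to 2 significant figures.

0.65 inHg

the ridge station: 95854 Pa = 28.3057 inHg.
the coastal station: 98.05 kPa = 28.9541 inHg.
Spread: 28.9541 − 28.3057 = 0.65 inHg.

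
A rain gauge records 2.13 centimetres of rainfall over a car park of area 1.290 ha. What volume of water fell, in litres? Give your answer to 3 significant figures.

275000 litres

Depth: 2.13 cm × 10 = 21.3 mm.
Area: 1.290 ha = 12900 m².
1 mm over 1 m² is 1 L, so volume = 21.3 × 12900 = 274770 L ≈ 275000 L.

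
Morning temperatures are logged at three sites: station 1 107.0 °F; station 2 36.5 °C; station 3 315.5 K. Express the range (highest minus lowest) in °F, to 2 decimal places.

station 1: 107.0 °F = 41.667 °C.
station 3: 315.5 K = 42.350 °C.
Spread: 42.350 − 36.500 = 5.850 °C = 10.53 °F.

10.53 °F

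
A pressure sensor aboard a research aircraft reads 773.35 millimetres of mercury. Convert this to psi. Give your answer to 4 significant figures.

1 mmHg = 0.0193368 psi, so 773.35 × 0.0193368 = 14.95 psi.

14.95 psi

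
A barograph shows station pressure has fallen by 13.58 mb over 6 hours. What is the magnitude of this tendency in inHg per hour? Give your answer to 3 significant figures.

0.0668 inHg per hour

13.58 mb / 6 h × 0.02953 inHg/mb = 0.0668 inHg/h.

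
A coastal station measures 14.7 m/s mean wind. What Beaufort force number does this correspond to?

14.7 m/s lies in the Beaufort 7 band (near gale, 13.9–17.1 m/s).

Beaufort force 7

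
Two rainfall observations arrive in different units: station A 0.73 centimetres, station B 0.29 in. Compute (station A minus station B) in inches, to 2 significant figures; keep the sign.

station A: 0.73 cm = 0.287402 in.
Difference: 0.287402 − 0.290000 = -0.0026 in.

-0.0026 in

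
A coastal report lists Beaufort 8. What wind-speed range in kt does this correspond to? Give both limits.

Beaufort 8 (gale) spans 34–40 knots.

34 to 40 kt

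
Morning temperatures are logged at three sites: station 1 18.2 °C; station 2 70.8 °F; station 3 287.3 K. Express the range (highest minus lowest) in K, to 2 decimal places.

7.41 K

station 2: 70.8 °F = 21.556 °C.
station 3: 287.3 K = 14.150 °C.
Spread: 21.556 − 14.150 = 7.406 °C.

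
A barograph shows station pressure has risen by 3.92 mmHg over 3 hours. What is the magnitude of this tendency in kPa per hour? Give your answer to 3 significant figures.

3.92 mmHg / 3 h × 0.133322 kPa/mmHg = 0.174 kPa/h.

0.174 kPa per hour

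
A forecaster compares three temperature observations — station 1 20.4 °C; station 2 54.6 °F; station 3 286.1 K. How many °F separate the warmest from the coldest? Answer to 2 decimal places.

14.12 °F

station 2: 54.6 °F = 12.556 °C.
station 3: 286.1 K = 12.950 °C.
Spread: 20.400 − 12.556 = 7.844 °C = 14.12 °F.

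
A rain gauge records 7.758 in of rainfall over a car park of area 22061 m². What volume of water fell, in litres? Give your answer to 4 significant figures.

4347000 litres

Depth: 7.758 in × 25.4 = 197.0532 mm.
1 mm over 1 m² is 1 L, so volume = 197.0532 × 22061 = 4347190.6 L ≈ 4347000 L.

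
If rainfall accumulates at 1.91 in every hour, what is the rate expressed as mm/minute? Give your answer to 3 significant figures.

1.91 in/hour × 25.4 mm/in × 0.0166667 hour/minute = 0.809 mm/minute.

0.809 mm/minute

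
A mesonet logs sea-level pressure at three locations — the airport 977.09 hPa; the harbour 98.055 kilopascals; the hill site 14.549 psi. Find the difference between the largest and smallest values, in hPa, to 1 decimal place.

the harbour: 98.055 kPa = 980.550 hPa.
the hill site: 14.549 psi = 1003.118 hPa.
Spread: 1003.118 − 977.090 = 26.0 hPa.

26.0 hPa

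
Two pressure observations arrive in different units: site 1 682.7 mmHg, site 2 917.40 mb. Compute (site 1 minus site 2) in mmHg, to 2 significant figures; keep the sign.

-5.4 mmHg

site 2: 917.40 mb = 688.106 mmHg.
Difference: 682.700 − 688.106 = -5.4 mmHg.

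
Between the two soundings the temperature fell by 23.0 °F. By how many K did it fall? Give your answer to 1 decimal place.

Converting a difference, only the 9/5 scale factor applies: ΔK = 23.0 × 0.5556 = 12.8 K.

12.8 K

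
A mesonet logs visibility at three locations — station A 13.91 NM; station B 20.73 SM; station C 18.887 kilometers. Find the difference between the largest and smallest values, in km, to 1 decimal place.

station A: 13.91 nmi = 25.761 km.
station B: 20.73 SM = 33.362 km.
Spread: 33.362 − 18.887 = 14.5 km.

14.5 km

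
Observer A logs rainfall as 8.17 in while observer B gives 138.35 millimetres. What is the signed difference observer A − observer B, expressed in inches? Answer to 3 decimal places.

2.723 in

observer B: 138.35 mm = 5.44685 in.
Difference: 8.17000 − 5.44685 = 2.723 in.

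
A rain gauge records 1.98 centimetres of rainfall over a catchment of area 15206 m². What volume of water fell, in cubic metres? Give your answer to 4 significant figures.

Depth: 1.98 cm × 10 = 19.8 mm.
1 mm over 1 m² is 1 L, so volume = 19.8 × 15206 = 301078.8 L = 301.1 m³.

301.1 cubic metres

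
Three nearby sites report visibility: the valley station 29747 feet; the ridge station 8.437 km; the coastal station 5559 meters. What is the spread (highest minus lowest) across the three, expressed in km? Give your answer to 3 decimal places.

the valley station: 29747 ft = 9.06689 km.
the coastal station: 5559 m = 5.55900 km.
Spread: 9.06689 − 5.55900 = 3.508 km.

3.508 km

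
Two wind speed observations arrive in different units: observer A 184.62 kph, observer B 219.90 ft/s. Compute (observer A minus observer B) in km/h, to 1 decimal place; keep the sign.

observer B: 219.90 ft/s = 241.292 km/h.
Difference: 184.620 − 241.292 = -56.7 km/h.

-56.7 km/h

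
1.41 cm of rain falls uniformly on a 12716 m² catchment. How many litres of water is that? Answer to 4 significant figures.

Depth: 1.41 cm × 10 = 14.1 mm.
1 mm over 1 m² is 1 L, so volume = 14.1 × 12716 = 179295.6 L ≈ 179300 L.

179300 litres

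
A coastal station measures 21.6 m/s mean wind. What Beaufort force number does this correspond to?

21.6 m/s lies in the Beaufort 9 band (strong gale, 20.8–24.4 m/s).

Beaufort force 9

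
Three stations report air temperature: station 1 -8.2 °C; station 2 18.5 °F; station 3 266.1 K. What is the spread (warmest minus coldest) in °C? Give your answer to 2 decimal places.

1.15 °C

station 2: 18.5 °F = -7.500 °C.
station 3: 266.1 K = -7.050 °C.
Spread: (-7.050) − (-8.200) = 1.150 °C.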